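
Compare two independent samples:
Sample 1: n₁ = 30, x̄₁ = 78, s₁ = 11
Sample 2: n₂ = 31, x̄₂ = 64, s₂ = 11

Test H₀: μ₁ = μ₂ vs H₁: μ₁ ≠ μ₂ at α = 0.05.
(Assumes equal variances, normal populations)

Answer: t = 4.9695, reject H₀

Derivation:
Pooled variance: s²_p = [29×11² + 30×11²]/(59) = 121.0000
s_p = 11.0000
SE = s_p×√(1/n₁ + 1/n₂) = 11.0000×√(1/30 + 1/31) = 2.8172
t = (x̄₁ - x̄₂)/SE = (78 - 64)/2.8172 = 4.9695
df = 59, t-critical = ±2.001
Decision: reject H₀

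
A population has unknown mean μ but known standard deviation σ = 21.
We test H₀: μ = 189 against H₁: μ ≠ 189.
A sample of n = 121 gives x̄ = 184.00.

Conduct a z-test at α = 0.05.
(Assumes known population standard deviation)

Standard error: SE = σ/√n = 21/√121 = 1.9091
z-statistic: z = (x̄ - μ₀)/SE = (184.00 - 189)/1.9091 = -2.6190
Critical value: ±1.960
p-value = 0.0088
Decision: reject H₀

Answer: z = -2.6190, reject H₀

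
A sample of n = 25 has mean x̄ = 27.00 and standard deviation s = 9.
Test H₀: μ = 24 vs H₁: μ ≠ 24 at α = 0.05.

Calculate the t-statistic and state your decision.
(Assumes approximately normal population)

df = n - 1 = 24
SE = s/√n = 9/√25 = 1.8000
t = (x̄ - μ₀)/SE = (27.00 - 24)/1.8000 = 1.6667
Critical value: t_{0.025,24} = ±2.064
p-value ≈ 0.1086
Decision: fail to reject H₀

Answer: t = 1.6667, fail to reject H₀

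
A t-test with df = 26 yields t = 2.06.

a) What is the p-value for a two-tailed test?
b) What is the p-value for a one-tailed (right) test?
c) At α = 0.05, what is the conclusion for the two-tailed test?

Answer: a) 0.0495, b) 0.0248, c) reject H₀

Derivation:
Using t-distribution with df = 26:
a) Two-tailed: p = 2×P(T > 2.06) = 0.0495
b) One-tailed: p = P(T > 2.06) = 0.0248
c) 0.0495 < 0.05, reject H₀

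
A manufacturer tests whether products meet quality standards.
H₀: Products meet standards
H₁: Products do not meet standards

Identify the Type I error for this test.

Type I error: rejecting H₀ when it is actually true (false positive).
Type II error: failing to reject H₀ when H₁ is actually true (false negative).

Answer: Rejecting good products that actually meet standards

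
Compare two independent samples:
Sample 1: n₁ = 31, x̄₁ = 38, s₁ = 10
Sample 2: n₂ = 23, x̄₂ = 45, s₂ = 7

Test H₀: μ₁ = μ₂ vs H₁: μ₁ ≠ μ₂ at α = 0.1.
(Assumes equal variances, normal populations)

Pooled variance: s²_p = [30×10² + 22×7²]/(52) = 78.4231
s_p = 8.8557
SE = s_p×√(1/n₁ + 1/n₂) = 8.8557×√(1/31 + 1/23) = 2.4371
t = (x̄₁ - x̄₂)/SE = (38 - 45)/2.4371 = -2.8723
df = 52, t-critical = ±1.675
Decision: reject H₀

Answer: t = -2.8723, reject H₀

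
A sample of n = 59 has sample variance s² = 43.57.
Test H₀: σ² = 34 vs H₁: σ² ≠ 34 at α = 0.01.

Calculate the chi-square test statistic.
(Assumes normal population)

df = n - 1 = 58
χ² = (n-1)s²/σ₀² = 58×43.57/34 = 74.3253
Critical values: χ²_{0.995,58} = 34.008, χ²_{0.005,58} = 89.477
Rejection region: χ² < 34.008 or χ² > 89.477
Decision: fail to reject H₀

Answer: χ² = 74.3253, fail to reject H₀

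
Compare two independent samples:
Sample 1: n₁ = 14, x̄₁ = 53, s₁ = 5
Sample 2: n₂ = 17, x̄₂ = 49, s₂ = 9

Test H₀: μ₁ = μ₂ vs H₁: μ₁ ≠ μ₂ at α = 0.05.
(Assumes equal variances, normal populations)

Pooled variance: s²_p = [13×5² + 16×9²]/(29) = 55.8966
s_p = 7.4764
SE = s_p×√(1/n₁ + 1/n₂) = 7.4764×√(1/14 + 1/17) = 2.6983
t = (x̄₁ - x̄₂)/SE = (53 - 49)/2.6983 = 1.4824
df = 29, t-critical = ±2.045
Decision: fail to reject H₀

Answer: t = 1.4824, fail to reject H₀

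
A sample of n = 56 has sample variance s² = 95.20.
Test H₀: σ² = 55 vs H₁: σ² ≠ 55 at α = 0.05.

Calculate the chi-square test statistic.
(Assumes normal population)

Answer: χ² = 95.2000, reject H₀

Derivation:
df = n - 1 = 55
χ² = (n-1)s²/σ₀² = 55×95.20/55 = 95.2000
Critical values: χ²_{0.975,55} = 36.398, χ²_{0.025,55} = 77.380
Rejection region: χ² < 36.398 or χ² > 77.380
Decision: reject H₀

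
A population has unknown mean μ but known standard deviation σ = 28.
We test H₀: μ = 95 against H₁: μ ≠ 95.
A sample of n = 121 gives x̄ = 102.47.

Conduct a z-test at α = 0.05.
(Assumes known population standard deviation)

Standard error: SE = σ/√n = 28/√121 = 2.5455
z-statistic: z = (x̄ - μ₀)/SE = (102.47 - 95)/2.5455 = 2.9346
Critical value: ±1.960
p-value = 0.0033
Decision: reject H₀

Answer: z = 2.9346, reject H₀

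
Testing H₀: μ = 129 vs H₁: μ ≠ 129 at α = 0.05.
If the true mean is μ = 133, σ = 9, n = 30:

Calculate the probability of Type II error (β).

SE = σ/√n = 9/√30 = 1.6432
Critical values: μ₀ ± z_0.025×SE = 129 ± 1.960×1.6432
Acceptance region: (125.7793, 132.2207)
Under H₁ (μ = 133): z_high = (132.2207 - 133)/1.6432 = -0.4743, z_low = (125.7793 - 133)/1.6432 = -4.3943
β = P(not reject | H₁) = Φ(-0.4743) - Φ(-4.3943) ≈ 0.3176

Answer: β ≈ 0.3176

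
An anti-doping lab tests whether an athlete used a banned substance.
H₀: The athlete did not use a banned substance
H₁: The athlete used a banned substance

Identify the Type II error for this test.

A Type I error (probability α) occurs when we reject a true H₀.
A Type II error (probability β) occurs when we fail to reject a false H₀.

Answer: Failing to detect doping in an athlete who used a banned substance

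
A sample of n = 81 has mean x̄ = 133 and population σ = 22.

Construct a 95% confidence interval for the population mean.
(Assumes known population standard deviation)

Confidence level: 95%, α = 0.05
z_0.025 = 1.960
SE = σ/√n = 22/√81 = 2.4444
Margin of error = 1.960 × 2.4444 = 4.7910
CI: x̄ ± margin = 133 ± 4.7910
CI: (128.2090, 137.7910)

Answer: (128.2090, 137.7910)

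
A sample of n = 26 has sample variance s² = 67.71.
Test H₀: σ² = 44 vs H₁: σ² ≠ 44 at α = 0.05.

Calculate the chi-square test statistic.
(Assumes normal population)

df = n - 1 = 25
χ² = (n-1)s²/σ₀² = 25×67.71/44 = 38.4716
Critical values: χ²_{0.975,25} = 13.120, χ²_{0.025,25} = 40.646
Rejection region: χ² < 13.120 or χ² > 40.646
Decision: fail to reject H₀

Answer: χ² = 38.4716, fail to reject H₀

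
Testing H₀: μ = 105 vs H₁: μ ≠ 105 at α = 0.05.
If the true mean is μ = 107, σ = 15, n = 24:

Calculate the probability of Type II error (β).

Answer: β ≈ 0.8999

Derivation:
SE = σ/√n = 15/√24 = 3.0619
Critical values: μ₀ ± z_0.025×SE = 105 ± 1.960×3.0619
Acceptance region: (98.9987, 111.0013)
Under H₁ (μ = 107): z_high = (111.0013 - 107)/3.0619 = 1.3068, z_low = (98.9987 - 107)/3.0619 = -2.6132
β = P(not reject | H₁) = Φ(1.3068) - Φ(-2.6132) ≈ 0.8999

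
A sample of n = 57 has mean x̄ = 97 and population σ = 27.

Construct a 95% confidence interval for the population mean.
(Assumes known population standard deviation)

Answer: (89.9906, 104.0094)

Derivation:
Confidence level: 95%, α = 0.05
z_0.025 = 1.960
SE = σ/√n = 27/√57 = 3.5762
Margin of error = 1.960 × 3.5762 = 7.0094
CI: x̄ ± margin = 97 ± 7.0094
CI: (89.9906, 104.0094)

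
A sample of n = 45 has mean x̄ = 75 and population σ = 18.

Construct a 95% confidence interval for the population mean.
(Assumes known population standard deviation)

Answer: (69.7407, 80.2593)

Derivation:
Confidence level: 95%, α = 0.05
z_0.025 = 1.960
SE = σ/√n = 18/√45 = 2.6833
Margin of error = 1.960 × 2.6833 = 5.2593
CI: x̄ ± margin = 75 ± 5.2593
CI: (69.7407, 80.2593)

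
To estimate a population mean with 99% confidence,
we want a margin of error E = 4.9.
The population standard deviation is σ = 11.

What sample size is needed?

z_0.005 = 2.576
n = (z×σ/E)² = (2.576×11/4.9)²
n = 33.4414
Round up: n = 34

Answer: n = 34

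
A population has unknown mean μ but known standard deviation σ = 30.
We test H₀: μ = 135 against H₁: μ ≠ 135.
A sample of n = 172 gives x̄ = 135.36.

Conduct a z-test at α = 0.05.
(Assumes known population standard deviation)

Standard error: SE = σ/√n = 30/√172 = 2.2875
z-statistic: z = (x̄ - μ₀)/SE = (135.36 - 135)/2.2875 = 0.1574
Critical value: ±1.960
p-value = 0.8749
Decision: fail to reject H₀

Answer: z = 0.1574, fail to reject H₀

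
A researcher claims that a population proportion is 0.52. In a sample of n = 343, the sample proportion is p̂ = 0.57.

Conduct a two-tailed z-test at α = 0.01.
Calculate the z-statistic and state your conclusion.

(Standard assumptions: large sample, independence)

Answer: z = 1.8535, fail to reject H₀

Derivation:
H₀: p = 0.52, H₁: p ≠ 0.52
Standard error: SE = √(p₀(1-p₀)/n) = √(0.52×0.48/343) = 0.026976
z-statistic: z = (p̂ - p₀)/SE = (0.57 - 0.52)/0.026976 = 1.8535
Critical value: z_0.005 = ±2.576
p-value = 0.0638
Decision: fail to reject H₀ at α = 0.01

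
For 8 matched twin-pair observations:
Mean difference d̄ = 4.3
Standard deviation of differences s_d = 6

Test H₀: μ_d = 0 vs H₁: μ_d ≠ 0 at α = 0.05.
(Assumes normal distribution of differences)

df = n - 1 = 7
SE = s_d/√n = 6/√8 = 2.1213
t = d̄/SE = 4.3/2.1213 = 2.0271
Critical value: t_{0.025,7} = ±2.365
p-value ≈ 0.0823
Decision: fail to reject H₀

Answer: t = 2.0271, fail to reject H₀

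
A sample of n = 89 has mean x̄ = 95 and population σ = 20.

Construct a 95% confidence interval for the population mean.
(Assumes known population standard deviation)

Confidence level: 95%, α = 0.05
z_0.025 = 1.960
SE = σ/√n = 20/√89 = 2.1200
Margin of error = 1.960 × 2.1200 = 4.1552
CI: x̄ ± margin = 95 ± 4.1552
CI: (90.8448, 99.1552)

Answer: (90.8448, 99.1552)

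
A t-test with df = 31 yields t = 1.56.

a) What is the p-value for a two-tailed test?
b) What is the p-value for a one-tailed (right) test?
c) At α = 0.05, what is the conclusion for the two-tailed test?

Using t-distribution with df = 31:
a) Two-tailed: p = 2×P(T > 1.56) = 0.1289
b) One-tailed: p = P(T > 1.56) = 0.0645
c) 0.1289 ≥ 0.05, fail to reject H₀

Answer: a) 0.1289, b) 0.0645, c) fail to reject H₀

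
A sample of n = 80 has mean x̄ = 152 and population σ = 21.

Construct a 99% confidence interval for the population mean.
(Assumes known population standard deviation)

Answer: (145.9518, 158.0482)

Derivation:
Confidence level: 99%, α = 0.01
z_0.005 = 2.576
SE = σ/√n = 21/√80 = 2.3479
Margin of error = 2.576 × 2.3479 = 6.0482
CI: x̄ ± margin = 152 ± 6.0482
CI: (145.9518, 158.0482)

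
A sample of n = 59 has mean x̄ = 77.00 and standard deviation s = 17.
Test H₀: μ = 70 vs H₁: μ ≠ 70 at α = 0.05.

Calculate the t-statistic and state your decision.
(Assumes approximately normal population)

Answer: t = 3.1628, reject H₀

Derivation:
df = n - 1 = 58
SE = s/√n = 17/√59 = 2.2132
t = (x̄ - μ₀)/SE = (77.00 - 70)/2.2132 = 3.1628
Critical value: t_{0.025,58} = ±2.002
p-value ≈ 0.0025
Decision: reject H₀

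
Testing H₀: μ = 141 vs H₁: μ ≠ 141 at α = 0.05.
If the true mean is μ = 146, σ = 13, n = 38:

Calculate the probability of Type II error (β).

Answer: β ≈ 0.3406

Derivation:
SE = σ/√n = 13/√38 = 2.1089
Critical values: μ₀ ± z_0.025×SE = 141 ± 1.960×2.1089
Acceptance region: (136.8666, 145.1334)
Under H₁ (μ = 146): z_high = (145.1334 - 146)/2.1089 = -0.4109, z_low = (136.8666 - 146)/2.1089 = -4.3309
β = P(not reject | H₁) = Φ(-0.4109) - Φ(-4.3309) ≈ 0.3406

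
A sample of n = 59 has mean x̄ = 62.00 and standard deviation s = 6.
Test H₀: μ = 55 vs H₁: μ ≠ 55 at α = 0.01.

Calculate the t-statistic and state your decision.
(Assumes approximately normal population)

Answer: t = 8.9617, reject H₀

Derivation:
df = n - 1 = 58
SE = s/√n = 6/√59 = 0.7811
t = (x̄ - μ₀)/SE = (62.00 - 55)/0.7811 = 8.9617
Critical value: t_{0.005,58} = ±2.663
p-value < 0.0001
Decision: reject H₀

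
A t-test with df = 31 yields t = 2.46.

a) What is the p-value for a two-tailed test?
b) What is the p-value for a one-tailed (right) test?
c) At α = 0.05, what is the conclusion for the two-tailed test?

Answer: a) 0.0197, b) 0.0098, c) reject H₀

Derivation:
Using t-distribution with df = 31:
a) Two-tailed: p = 2×P(T > 2.46) = 0.0197
b) One-tailed: p = P(T > 2.46) = 0.0098
c) 0.0197 < 0.05, reject H₀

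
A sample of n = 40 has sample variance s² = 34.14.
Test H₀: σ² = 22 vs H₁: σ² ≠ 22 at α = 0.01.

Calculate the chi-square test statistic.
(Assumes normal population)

df = n - 1 = 39
χ² = (n-1)s²/σ₀² = 39×34.14/22 = 60.5209
Critical values: χ²_{0.995,39} = 19.996, χ²_{0.005,39} = 65.476
Rejection region: χ² < 19.996 or χ² > 65.476
Decision: fail to reject H₀

Answer: χ² = 60.5209, fail to reject H₀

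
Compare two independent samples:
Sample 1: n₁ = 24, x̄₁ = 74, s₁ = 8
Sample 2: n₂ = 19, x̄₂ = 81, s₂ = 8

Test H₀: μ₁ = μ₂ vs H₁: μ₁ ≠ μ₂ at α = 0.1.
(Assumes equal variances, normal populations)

Answer: t = -2.8495, reject H₀

Derivation:
Pooled variance: s²_p = [23×8² + 18×8²]/(41) = 64.0000
s_p = 8.0000
SE = s_p×√(1/n₁ + 1/n₂) = 8.0000×√(1/24 + 1/19) = 2.4566
t = (x̄₁ - x̄₂)/SE = (74 - 81)/2.4566 = -2.8495
df = 41, t-critical = ±1.683
Decision: reject H₀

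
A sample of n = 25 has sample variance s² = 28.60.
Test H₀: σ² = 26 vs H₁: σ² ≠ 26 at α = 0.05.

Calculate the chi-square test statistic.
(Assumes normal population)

df = n - 1 = 24
χ² = (n-1)s²/σ₀² = 24×28.60/26 = 26.4000
Critical values: χ²_{0.975,24} = 12.401, χ²_{0.025,24} = 39.364
Rejection region: χ² < 12.401 or χ² > 39.364
Decision: fail to reject H₀

Answer: χ² = 26.4000, fail to reject H₀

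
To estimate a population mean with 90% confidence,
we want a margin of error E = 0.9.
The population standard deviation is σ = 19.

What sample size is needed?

z_0.05 = 1.645
n = (z×σ/E)² = (1.645×19/0.9)²
n = 1206.0185
Round up: n = 1207

Answer: n = 1207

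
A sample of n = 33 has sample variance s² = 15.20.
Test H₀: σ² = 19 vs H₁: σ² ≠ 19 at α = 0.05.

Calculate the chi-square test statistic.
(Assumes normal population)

df = n - 1 = 32
χ² = (n-1)s²/σ₀² = 32×15.20/19 = 25.6000
Critical values: χ²_{0.975,32} = 18.291, χ²_{0.025,32} = 49.480
Rejection region: χ² < 18.291 or χ² > 49.480
Decision: fail to reject H₀

Answer: χ² = 25.6000, fail to reject H₀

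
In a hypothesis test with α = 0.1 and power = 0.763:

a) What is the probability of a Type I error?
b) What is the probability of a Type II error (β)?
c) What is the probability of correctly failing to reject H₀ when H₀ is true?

Answer: a) 0.1, b) 0.237, c) 0.9

Derivation:
a) Type I error probability = α = 0.1
b) Power = P(reject H₀ | H₁ true) = 1 - β = 0.763, so Type II error probability = β = 1 - Power = 0.237
c) P(fail to reject H₀ | H₀ true) = 1 - α = 0.9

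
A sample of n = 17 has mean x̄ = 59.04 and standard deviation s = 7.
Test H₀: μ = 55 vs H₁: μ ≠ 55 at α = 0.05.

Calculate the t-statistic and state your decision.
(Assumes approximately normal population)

Answer: t = 2.3797, reject H₀

Derivation:
df = n - 1 = 16
SE = s/√n = 7/√17 = 1.6977
t = (x̄ - μ₀)/SE = (59.04 - 55)/1.6977 = 2.3797
Critical value: t_{0.025,16} = ±2.120
p-value ≈ 0.0301
Decision: reject H₀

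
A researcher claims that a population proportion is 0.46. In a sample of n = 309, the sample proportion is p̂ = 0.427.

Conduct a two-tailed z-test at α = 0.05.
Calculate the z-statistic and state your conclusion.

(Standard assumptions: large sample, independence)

Answer: z = -1.1639, fail to reject H₀

Derivation:
H₀: p = 0.46, H₁: p ≠ 0.46
Standard error: SE = √(p₀(1-p₀)/n) = √(0.46×0.54/309) = 0.028353
z-statistic: z = (p̂ - p₀)/SE = (0.427 - 0.46)/0.028353 = -1.1639
Critical value: z_0.025 = ±1.960
p-value = 0.2445
Decision: fail to reject H₀ at α = 0.05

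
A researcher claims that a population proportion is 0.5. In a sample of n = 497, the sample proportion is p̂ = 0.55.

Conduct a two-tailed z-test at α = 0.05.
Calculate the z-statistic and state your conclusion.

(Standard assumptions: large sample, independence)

H₀: p = 0.5, H₁: p ≠ 0.5
Standard error: SE = √(p₀(1-p₀)/n) = √(0.5×0.5/497) = 0.022428
z-statistic: z = (p̂ - p₀)/SE = (0.55 - 0.5)/0.022428 = 2.2294
Critical value: z_0.025 = ±1.960
p-value = 0.0258
Decision: reject H₀ at α = 0.05

Answer: z = 2.2294, reject H₀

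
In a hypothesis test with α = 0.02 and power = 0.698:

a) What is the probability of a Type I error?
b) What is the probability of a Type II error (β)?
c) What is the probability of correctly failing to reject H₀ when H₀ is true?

Answer: a) 0.02, b) 0.302, c) 0.98

Derivation:
a) Type I error probability = α = 0.02
b) Power = P(reject H₀ | H₁ true) = 1 - β = 0.698, so Type II error probability = β = 1 - Power = 0.302
c) P(fail to reject H₀ | H₀ true) = 1 - α = 0.98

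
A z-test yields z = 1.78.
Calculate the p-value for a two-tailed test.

For z = 1.78:
p = 2×P(Z > |1.78|) = 2×(1 - Φ(1.78)) = 0.0751

Answer: p-value ≈ 0.0751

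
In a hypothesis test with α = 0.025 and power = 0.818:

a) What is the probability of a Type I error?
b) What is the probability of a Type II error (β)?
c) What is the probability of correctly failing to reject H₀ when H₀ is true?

a) Type I error probability = α = 0.025
b) Power = P(reject H₀ | H₁ true) = 1 - β = 0.818, so Type II error probability = β = 1 - Power = 0.182
c) P(fail to reject H₀ | H₀ true) = 1 - α = 0.975

Answer: a) 0.025, b) 0.182, c) 0.975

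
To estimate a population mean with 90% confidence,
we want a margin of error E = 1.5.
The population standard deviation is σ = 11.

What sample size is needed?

Answer: n = 146

Derivation:
z_0.05 = 1.645
n = (z×σ/E)² = (1.645×11/1.5)²
n = 145.5240
Round up: n = 146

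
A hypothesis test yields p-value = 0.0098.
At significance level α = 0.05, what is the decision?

Compare p-value to α:
0.0098 < 0.05
Decision: reject H₀

Answer: reject H₀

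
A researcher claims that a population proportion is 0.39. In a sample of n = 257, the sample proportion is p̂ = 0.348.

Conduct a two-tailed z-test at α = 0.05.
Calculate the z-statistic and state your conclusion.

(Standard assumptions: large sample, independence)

H₀: p = 0.39, H₁: p ≠ 0.39
Standard error: SE = √(p₀(1-p₀)/n) = √(0.39×0.61/257) = 0.030425
z-statistic: z = (p̂ - p₀)/SE = (0.348 - 0.39)/0.030425 = -1.3804
Critical value: z_0.025 = ±1.960
p-value = 0.1675
Decision: fail to reject H₀ at α = 0.05

Answer: z = -1.3804, fail to reject H₀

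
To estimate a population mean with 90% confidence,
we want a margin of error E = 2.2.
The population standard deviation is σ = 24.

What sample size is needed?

z_0.05 = 1.645
n = (z×σ/E)² = (1.645×24/2.2)²
n = 322.0393
Round up: n = 323

Answer: n = 323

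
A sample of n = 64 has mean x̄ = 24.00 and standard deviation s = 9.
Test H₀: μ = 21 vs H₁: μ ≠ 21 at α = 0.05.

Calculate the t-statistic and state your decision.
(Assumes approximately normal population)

Answer: t = 2.6667, reject H₀

Derivation:
df = n - 1 = 63
SE = s/√n = 9/√64 = 1.1250
t = (x̄ - μ₀)/SE = (24.00 - 21)/1.1250 = 2.6667
Critical value: t_{0.025,63} = ±1.998
p-value ≈ 0.0097
Decision: reject H₀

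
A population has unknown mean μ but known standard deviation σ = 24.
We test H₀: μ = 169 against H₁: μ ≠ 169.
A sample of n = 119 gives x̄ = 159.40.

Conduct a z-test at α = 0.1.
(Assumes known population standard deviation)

Answer: z = -4.3634, reject H₀

Derivation:
Standard error: SE = σ/√n = 24/√119 = 2.2001
z-statistic: z = (x̄ - μ₀)/SE = (159.40 - 169)/2.2001 = -4.3634
Critical value: ±1.645
p-value < 0.0001
Decision: reject H₀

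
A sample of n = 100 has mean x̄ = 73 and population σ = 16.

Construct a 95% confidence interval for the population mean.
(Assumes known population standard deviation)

Answer: (69.8640, 76.1360)

Derivation:
Confidence level: 95%, α = 0.05
z_0.025 = 1.960
SE = σ/√n = 16/√100 = 1.6000
Margin of error = 1.960 × 1.6000 = 3.1360
CI: x̄ ± margin = 73 ± 3.1360
CI: (69.8640, 76.1360)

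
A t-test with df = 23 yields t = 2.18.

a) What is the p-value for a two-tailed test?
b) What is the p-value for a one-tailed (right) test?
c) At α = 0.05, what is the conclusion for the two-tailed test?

Answer: a) 0.0397, b) 0.0199, c) reject H₀

Derivation:
Using t-distribution with df = 23:
a) Two-tailed: p = 2×P(T > 2.18) = 0.0397
b) One-tailed: p = P(T > 2.18) = 0.0199
c) 0.0397 < 0.05, reject H₀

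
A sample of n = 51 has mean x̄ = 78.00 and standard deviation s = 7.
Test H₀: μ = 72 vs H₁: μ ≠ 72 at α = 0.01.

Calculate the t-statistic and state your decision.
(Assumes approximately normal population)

Answer: t = 6.1212, reject H₀

Derivation:
df = n - 1 = 50
SE = s/√n = 7/√51 = 0.9802
t = (x̄ - μ₀)/SE = (78.00 - 72)/0.9802 = 6.1212
Critical value: t_{0.005,50} = ±2.678
p-value < 0.0001
Decision: reject H₀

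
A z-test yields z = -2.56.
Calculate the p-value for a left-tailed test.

Answer: p-value ≈ 0.0052

Derivation:
For z = -2.56:
p = P(Z < -2.56) = Φ(-2.56) = 0.0052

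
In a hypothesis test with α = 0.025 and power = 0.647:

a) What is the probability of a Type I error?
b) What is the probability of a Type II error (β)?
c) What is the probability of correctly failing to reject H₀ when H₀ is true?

Answer: a) 0.025, b) 0.353, c) 0.975

Derivation:
a) Type I error probability = α = 0.025
b) Power = P(reject H₀ | H₁ true) = 1 - β = 0.647, so Type II error probability = β = 1 - Power = 0.353
c) P(fail to reject H₀ | H₀ true) = 1 - α = 0.975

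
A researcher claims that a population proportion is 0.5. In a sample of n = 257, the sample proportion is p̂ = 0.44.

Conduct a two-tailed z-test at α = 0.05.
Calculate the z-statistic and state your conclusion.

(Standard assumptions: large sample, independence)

Answer: z = -1.9238, fail to reject H₀

Derivation:
H₀: p = 0.5, H₁: p ≠ 0.5
Standard error: SE = √(p₀(1-p₀)/n) = √(0.5×0.5/257) = 0.031189
z-statistic: z = (p̂ - p₀)/SE = (0.44 - 0.5)/0.031189 = -1.9238
Critical value: z_0.025 = ±1.960
p-value = 0.0544
Decision: fail to reject H₀ at α = 0.05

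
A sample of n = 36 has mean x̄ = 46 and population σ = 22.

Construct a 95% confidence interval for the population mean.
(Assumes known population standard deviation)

Confidence level: 95%, α = 0.05
z_0.025 = 1.960
SE = σ/√n = 22/√36 = 3.6667
Margin of error = 1.960 × 3.6667 = 7.1867
CI: x̄ ± margin = 46 ± 7.1867
CI: (38.8133, 53.1867)

Answer: (38.8133, 53.1867)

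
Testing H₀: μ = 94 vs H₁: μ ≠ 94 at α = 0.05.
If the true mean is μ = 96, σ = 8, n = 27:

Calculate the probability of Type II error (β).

Answer: β ≈ 0.7451

Derivation:
SE = σ/√n = 8/√27 = 1.5396
Critical values: μ₀ ± z_0.025×SE = 94 ± 1.960×1.5396
Acceptance region: (90.9824, 97.0176)
Under H₁ (μ = 96): z_high = (97.0176 - 96)/1.5396 = 0.6610, z_low = (90.9824 - 96)/1.5396 = -3.2590
β = P(not reject | H₁) = Φ(0.6610) - Φ(-3.2590) ≈ 0.7451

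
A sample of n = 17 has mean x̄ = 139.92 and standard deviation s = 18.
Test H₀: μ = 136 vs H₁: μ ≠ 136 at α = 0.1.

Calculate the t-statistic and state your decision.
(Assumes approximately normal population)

Answer: t = 0.8979, fail to reject H₀

Derivation:
df = n - 1 = 16
SE = s/√n = 18/√17 = 4.3656
t = (x̄ - μ₀)/SE = (139.92 - 136)/4.3656 = 0.8979
Critical value: t_{0.05,16} = ±1.746
p-value ≈ 0.3826
Decision: fail to reject H₀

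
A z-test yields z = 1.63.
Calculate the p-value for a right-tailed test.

Answer: p-value ≈ 0.0516

Derivation:
For z = 1.63:
p = P(Z > 1.63) = 1 - Φ(1.63) = 0.0516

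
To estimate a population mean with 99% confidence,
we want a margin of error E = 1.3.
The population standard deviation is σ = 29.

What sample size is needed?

Answer: n = 3303

Derivation:
z_0.005 = 2.576
n = (z×σ/E)² = (2.576×29/1.3)²
n = 3302.1820
Round up: n = 3303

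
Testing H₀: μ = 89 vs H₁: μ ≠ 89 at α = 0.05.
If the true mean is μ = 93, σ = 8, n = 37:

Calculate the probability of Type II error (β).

Answer: β ≈ 0.1398

Derivation:
SE = σ/√n = 8/√37 = 1.3152
Critical values: μ₀ ± z_0.025×SE = 89 ± 1.960×1.3152
Acceptance region: (86.4222, 91.5778)
Under H₁ (μ = 93): z_high = (91.5778 - 93)/1.3152 = -1.0814, z_low = (86.4222 - 93)/1.3152 = -5.0014
β = P(not reject | H₁) = Φ(-1.0814) - Φ(-5.0014) ≈ 0.1398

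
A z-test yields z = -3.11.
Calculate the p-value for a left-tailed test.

Answer: p-value ≈ 0.0009

Derivation:
For z = -3.11:
p = P(Z < -3.11) = Φ(-3.11) = 0.0009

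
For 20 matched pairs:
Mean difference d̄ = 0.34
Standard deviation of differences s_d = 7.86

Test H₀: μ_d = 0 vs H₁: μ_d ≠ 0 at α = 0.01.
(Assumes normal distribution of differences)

Answer: t = 0.1935, fail to reject H₀

Derivation:
df = n - 1 = 19
SE = s_d/√n = 7.86/√20 = 1.7575
t = d̄/SE = 0.34/1.7575 = 0.1935
Critical value: t_{0.005,19} = ±2.861
p-value ≈ 0.8486
Decision: fail to reject H₀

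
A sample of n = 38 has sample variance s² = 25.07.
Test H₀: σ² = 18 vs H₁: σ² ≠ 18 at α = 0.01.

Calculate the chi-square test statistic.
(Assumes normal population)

Answer: χ² = 51.5328, fail to reject H₀

Derivation:
df = n - 1 = 37
χ² = (n-1)s²/σ₀² = 37×25.07/18 = 51.5328
Critical values: χ²_{0.995,37} = 18.586, χ²_{0.005,37} = 62.883
Rejection region: χ² < 18.586 or χ² > 62.883
Decision: fail to reject H₀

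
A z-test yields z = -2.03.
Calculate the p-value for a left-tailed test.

For z = -2.03:
p = P(Z < -2.03) = Φ(-2.03) = 0.0212

Answer: p-value ≈ 0.0212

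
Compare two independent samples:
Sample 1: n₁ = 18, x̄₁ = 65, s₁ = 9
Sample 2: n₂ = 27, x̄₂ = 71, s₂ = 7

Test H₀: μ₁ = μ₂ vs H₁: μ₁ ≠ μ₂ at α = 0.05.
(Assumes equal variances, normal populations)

Pooled variance: s²_p = [17×9² + 26×7²]/(43) = 61.6512
s_p = 7.8518
SE = s_p×√(1/n₁ + 1/n₂) = 7.8518×√(1/18 + 1/27) = 2.3892
t = (x̄₁ - x̄₂)/SE = (65 - 71)/2.3892 = -2.5113
df = 43, t-critical = ±2.017
Decision: reject H₀

Answer: t = -2.5113, reject H₀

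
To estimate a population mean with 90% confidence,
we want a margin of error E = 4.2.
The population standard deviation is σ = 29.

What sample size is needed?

Answer: n = 130

Derivation:
z_0.05 = 1.645
n = (z×σ/E)² = (1.645×29/4.2)²
n = 129.0117
Round up: n = 130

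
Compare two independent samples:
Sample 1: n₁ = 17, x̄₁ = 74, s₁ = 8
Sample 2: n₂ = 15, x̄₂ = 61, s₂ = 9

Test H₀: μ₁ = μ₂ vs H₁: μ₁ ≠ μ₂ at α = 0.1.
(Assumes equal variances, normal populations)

Pooled variance: s²_p = [16×8² + 14×9²]/(30) = 71.9333
s_p = 8.4814
SE = s_p×√(1/n₁ + 1/n₂) = 8.4814×√(1/17 + 1/15) = 3.0045
t = (x̄₁ - x̄₂)/SE = (74 - 61)/3.0045 = 4.3268
df = 30, t-critical = ±1.697
Decision: reject H₀

Answer: t = 4.3268, reject H₀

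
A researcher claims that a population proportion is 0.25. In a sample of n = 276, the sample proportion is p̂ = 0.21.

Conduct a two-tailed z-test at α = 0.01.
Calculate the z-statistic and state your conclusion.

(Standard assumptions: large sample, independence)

H₀: p = 0.25, H₁: p ≠ 0.25
Standard error: SE = √(p₀(1-p₀)/n) = √(0.25×0.75/276) = 0.026064
z-statistic: z = (p̂ - p₀)/SE = (0.21 - 0.25)/0.026064 = -1.5347
Critical value: z_0.005 = ±2.576
p-value = 0.1249
Decision: fail to reject H₀ at α = 0.01

Answer: z = -1.5347, fail to reject H₀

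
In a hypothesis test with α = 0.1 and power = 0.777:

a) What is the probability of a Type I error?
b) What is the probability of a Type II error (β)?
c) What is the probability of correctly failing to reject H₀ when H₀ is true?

a) Type I error probability = α = 0.1
b) Power = P(reject H₀ | H₁ true) = 1 - β = 0.777, so Type II error probability = β = 1 - Power = 0.223
c) P(fail to reject H₀ | H₀ true) = 1 - α = 0.9

Answer: a) 0.1, b) 0.223, c) 0.9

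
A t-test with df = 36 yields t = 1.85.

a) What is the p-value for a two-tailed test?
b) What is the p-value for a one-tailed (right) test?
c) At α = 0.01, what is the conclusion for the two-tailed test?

Answer: a) 0.0725, b) 0.0363, c) fail to reject H₀

Derivation:
Using t-distribution with df = 36:
a) Two-tailed: p = 2×P(T > 1.85) = 0.0725
b) One-tailed: p = P(T > 1.85) = 0.0363
c) 0.0725 ≥ 0.01, fail to reject H₀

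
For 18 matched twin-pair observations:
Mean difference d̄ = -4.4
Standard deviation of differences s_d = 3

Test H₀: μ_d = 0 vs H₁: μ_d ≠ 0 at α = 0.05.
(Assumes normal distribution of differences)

df = n - 1 = 17
SE = s_d/√n = 3/√18 = 0.7071
t = d̄/SE = -4.4/0.7071 = -6.2226
Critical value: t_{0.025,17} = ±2.110
p-value < 0.0001
Decision: reject H₀

Answer: t = -6.2226, reject H₀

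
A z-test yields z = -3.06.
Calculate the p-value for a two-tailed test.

Answer: p-value ≈ 0.0022

Derivation:
For z = -3.06:
p = 2×P(Z > |-3.06|) = 2×(1 - Φ(3.06)) = 0.0022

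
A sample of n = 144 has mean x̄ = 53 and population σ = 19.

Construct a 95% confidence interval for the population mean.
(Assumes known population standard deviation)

Confidence level: 95%, α = 0.05
z_0.025 = 1.960
SE = σ/√n = 19/√144 = 1.5833
Margin of error = 1.960 × 1.5833 = 3.1033
CI: x̄ ± margin = 53 ± 3.1033
CI: (49.8967, 56.1033)

Answer: (49.8967, 56.1033)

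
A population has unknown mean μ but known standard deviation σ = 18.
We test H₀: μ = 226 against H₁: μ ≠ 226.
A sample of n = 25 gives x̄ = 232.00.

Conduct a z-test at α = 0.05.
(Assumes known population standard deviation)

Standard error: SE = σ/√n = 18/√25 = 3.6000
z-statistic: z = (x̄ - μ₀)/SE = (232.00 - 226)/3.6000 = 1.6667
Critical value: ±1.960
p-value = 0.0956
Decision: fail to reject H₀

Answer: z = 1.6667, fail to reject H₀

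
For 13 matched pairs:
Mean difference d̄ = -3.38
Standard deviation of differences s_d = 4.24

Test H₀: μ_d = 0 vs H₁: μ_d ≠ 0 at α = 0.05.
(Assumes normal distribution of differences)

Answer: t = -2.8741, reject H₀

Derivation:
df = n - 1 = 12
SE = s_d/√n = 4.24/√13 = 1.1760
t = d̄/SE = -3.38/1.1760 = -2.8741
Critical value: t_{0.025,12} = ±2.179
p-value ≈ 0.0140
Decision: reject H₀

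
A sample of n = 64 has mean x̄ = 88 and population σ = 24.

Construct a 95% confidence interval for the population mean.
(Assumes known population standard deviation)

Confidence level: 95%, α = 0.05
z_0.025 = 1.960
SE = σ/√n = 24/√64 = 3.0000
Margin of error = 1.960 × 3.0000 = 5.8800
CI: x̄ ± margin = 88 ± 5.8800
CI: (82.1200, 93.8800)

Answer: (82.1200, 93.8800)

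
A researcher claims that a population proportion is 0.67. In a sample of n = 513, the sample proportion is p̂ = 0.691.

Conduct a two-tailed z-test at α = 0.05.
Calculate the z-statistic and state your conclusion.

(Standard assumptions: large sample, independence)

Answer: z = 1.0116, fail to reject H₀

Derivation:
H₀: p = 0.67, H₁: p ≠ 0.67
Standard error: SE = √(p₀(1-p₀)/n) = √(0.67×0.33/513) = 0.020760
z-statistic: z = (p̂ - p₀)/SE = (0.691 - 0.67)/0.020760 = 1.0116
Critical value: z_0.025 = ±1.960
p-value = 0.3117
Decision: fail to reject H₀ at α = 0.05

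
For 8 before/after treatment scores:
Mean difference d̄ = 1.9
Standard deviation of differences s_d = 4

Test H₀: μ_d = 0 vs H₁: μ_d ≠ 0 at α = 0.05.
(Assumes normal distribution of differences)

Answer: t = 1.3435, fail to reject H₀

Derivation:
df = n - 1 = 7
SE = s_d/√n = 4/√8 = 1.4142
t = d̄/SE = 1.9/1.4142 = 1.3435
Critical value: t_{0.025,7} = ±2.365
p-value ≈ 0.2210
Decision: fail to reject H₀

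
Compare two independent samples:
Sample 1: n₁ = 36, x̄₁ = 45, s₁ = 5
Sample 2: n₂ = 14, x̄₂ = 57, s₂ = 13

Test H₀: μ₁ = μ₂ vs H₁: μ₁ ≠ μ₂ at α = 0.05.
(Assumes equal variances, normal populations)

Answer: t = -4.7623, reject H₀

Derivation:
Pooled variance: s²_p = [35×5² + 13×13²]/(48) = 64.0000
s_p = 8.0000
SE = s_p×√(1/n₁ + 1/n₂) = 8.0000×√(1/36 + 1/14) = 2.5198
t = (x̄₁ - x̄₂)/SE = (45 - 57)/2.5198 = -4.7623
df = 48, t-critical = ±2.011
Decision: reject H₀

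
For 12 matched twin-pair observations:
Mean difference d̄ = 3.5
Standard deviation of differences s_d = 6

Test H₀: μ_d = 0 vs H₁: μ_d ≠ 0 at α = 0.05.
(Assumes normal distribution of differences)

df = n - 1 = 11
SE = s_d/√n = 6/√12 = 1.7321
t = d̄/SE = 3.5/1.7321 = 2.0207
Critical value: t_{0.025,11} = ±2.201
p-value ≈ 0.0683
Decision: fail to reject H₀

Answer: t = 2.0207, fail to reject H₀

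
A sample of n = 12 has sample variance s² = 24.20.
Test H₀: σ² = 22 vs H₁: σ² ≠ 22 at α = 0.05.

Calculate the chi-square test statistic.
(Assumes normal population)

Answer: χ² = 12.1000, fail to reject H₀

Derivation:
df = n - 1 = 11
χ² = (n-1)s²/σ₀² = 11×24.20/22 = 12.1000
Critical values: χ²_{0.975,11} = 3.816, χ²_{0.025,11} = 21.920
Rejection region: χ² < 3.816 or χ² > 21.920
Decision: fail to reject H₀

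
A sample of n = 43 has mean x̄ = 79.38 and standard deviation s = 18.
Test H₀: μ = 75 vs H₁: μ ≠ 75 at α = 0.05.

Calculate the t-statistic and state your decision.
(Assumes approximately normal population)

df = n - 1 = 42
SE = s/√n = 18/√43 = 2.7450
t = (x̄ - μ₀)/SE = (79.38 - 75)/2.7450 = 1.5956
Critical value: t_{0.025,42} = ±2.018
p-value ≈ 0.1181
Decision: fail to reject H₀

Answer: t = 1.5956, fail to reject H₀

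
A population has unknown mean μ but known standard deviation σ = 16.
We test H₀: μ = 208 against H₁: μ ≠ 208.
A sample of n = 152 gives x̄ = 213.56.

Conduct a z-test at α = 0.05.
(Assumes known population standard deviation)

Standard error: SE = σ/√n = 16/√152 = 1.2978
z-statistic: z = (x̄ - μ₀)/SE = (213.56 - 208)/1.2978 = 4.2842
Critical value: ±1.960
p-value < 0.0001
Decision: reject H₀

Answer: z = 4.2842, reject H₀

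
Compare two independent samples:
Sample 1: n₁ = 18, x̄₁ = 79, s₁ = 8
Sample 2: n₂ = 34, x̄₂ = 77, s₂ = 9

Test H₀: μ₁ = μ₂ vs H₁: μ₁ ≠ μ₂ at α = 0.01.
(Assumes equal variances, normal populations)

Answer: t = 0.7911, fail to reject H₀

Derivation:
Pooled variance: s²_p = [17×8² + 33×9²]/(50) = 75.2200
s_p = 8.6729
SE = s_p×√(1/n₁ + 1/n₂) = 8.6729×√(1/18 + 1/34) = 2.5281
t = (x̄₁ - x̄₂)/SE = (79 - 77)/2.5281 = 0.7911
df = 50, t-critical = ±2.678
Decision: fail to reject H₀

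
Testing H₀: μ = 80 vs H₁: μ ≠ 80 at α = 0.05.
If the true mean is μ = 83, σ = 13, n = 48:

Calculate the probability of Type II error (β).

SE = σ/√n = 13/√48 = 1.8764
Critical values: μ₀ ± z_0.025×SE = 80 ± 1.960×1.8764
Acceptance region: (76.3223, 83.6777)
Under H₁ (μ = 83): z_high = (83.6777 - 83)/1.8764 = 0.3612, z_low = (76.3223 - 83)/1.8764 = -3.5588
β = P(not reject | H₁) = Φ(0.3612) - Φ(-3.5588) ≈ 0.6408

Answer: β ≈ 0.6408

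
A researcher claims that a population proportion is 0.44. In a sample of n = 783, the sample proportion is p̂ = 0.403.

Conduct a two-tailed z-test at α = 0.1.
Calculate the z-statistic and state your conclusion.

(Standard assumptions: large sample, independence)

Answer: z = -2.0858, reject H₀

Derivation:
H₀: p = 0.44, H₁: p ≠ 0.44
Standard error: SE = √(p₀(1-p₀)/n) = √(0.44×0.56/783) = 0.017739
z-statistic: z = (p̂ - p₀)/SE = (0.403 - 0.44)/0.017739 = -2.0858
Critical value: z_0.05 = ±1.645
p-value = 0.0370
Decision: reject H₀ at α = 0.1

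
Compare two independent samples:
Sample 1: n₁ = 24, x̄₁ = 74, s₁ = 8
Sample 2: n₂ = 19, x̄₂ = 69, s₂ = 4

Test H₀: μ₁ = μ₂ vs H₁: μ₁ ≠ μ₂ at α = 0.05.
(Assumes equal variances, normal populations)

Answer: t = 2.4851, reject H₀

Derivation:
Pooled variance: s²_p = [23×8² + 18×4²]/(41) = 42.9268
s_p = 6.5519
SE = s_p×√(1/n₁ + 1/n₂) = 6.5519×√(1/24 + 1/19) = 2.0120
t = (x̄₁ - x̄₂)/SE = (74 - 69)/2.0120 = 2.4851
df = 41, t-critical = ±2.020
Decision: reject H₀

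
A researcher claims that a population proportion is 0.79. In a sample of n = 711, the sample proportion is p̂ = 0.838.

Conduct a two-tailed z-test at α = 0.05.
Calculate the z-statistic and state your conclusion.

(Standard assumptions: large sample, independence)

Answer: z = 3.1424, reject H₀

Derivation:
H₀: p = 0.79, H₁: p ≠ 0.79
Standard error: SE = √(p₀(1-p₀)/n) = √(0.79×0.21/711) = 0.015275
z-statistic: z = (p̂ - p₀)/SE = (0.838 - 0.79)/0.015275 = 3.1424
Critical value: z_0.025 = ±1.960
p-value = 0.0017
Decision: reject H₀ at α = 0.05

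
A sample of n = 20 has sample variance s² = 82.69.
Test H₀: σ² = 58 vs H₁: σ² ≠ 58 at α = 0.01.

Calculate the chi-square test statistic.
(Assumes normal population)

df = n - 1 = 19
χ² = (n-1)s²/σ₀² = 19×82.69/58 = 27.0881
Critical values: χ²_{0.995,19} = 6.844, χ²_{0.005,19} = 38.582
Rejection region: χ² < 6.844 or χ² > 38.582
Decision: fail to reject H₀

Answer: χ² = 27.0881, fail to reject H₀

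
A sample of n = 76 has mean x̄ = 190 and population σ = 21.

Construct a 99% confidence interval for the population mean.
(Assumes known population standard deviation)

Confidence level: 99%, α = 0.01
z_0.005 = 2.576
SE = σ/√n = 21/√76 = 2.4089
Margin of error = 2.576 × 2.4089 = 6.2053
CI: x̄ ± margin = 190 ± 6.2053
CI: (183.7947, 196.2053)

Answer: (183.7947, 196.2053)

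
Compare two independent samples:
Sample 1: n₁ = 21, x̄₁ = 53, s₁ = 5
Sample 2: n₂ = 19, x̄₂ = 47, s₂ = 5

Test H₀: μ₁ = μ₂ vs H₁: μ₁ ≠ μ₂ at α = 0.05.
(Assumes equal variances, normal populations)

Pooled variance: s²_p = [20×5² + 18×5²]/(38) = 25.0000
s_p = 5.0000
SE = s_p×√(1/n₁ + 1/n₂) = 5.0000×√(1/21 + 1/19) = 1.5831
t = (x̄₁ - x̄₂)/SE = (53 - 47)/1.5831 = 3.7900
df = 38, t-critical = ±2.024
Decision: reject H₀

Answer: t = 3.7900, reject H₀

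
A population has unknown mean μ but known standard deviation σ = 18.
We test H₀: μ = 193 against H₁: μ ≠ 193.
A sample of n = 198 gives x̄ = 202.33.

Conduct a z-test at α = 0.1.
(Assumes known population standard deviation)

Answer: z = 7.2936, reject H₀

Derivation:
Standard error: SE = σ/√n = 18/√198 = 1.2792
z-statistic: z = (x̄ - μ₀)/SE = (202.33 - 193)/1.2792 = 7.2936
Critical value: ±1.645
p-value < 0.0001
Decision: reject H₀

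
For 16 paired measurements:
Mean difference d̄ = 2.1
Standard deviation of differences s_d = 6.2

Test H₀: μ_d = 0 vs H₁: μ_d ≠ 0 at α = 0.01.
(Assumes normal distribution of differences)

df = n - 1 = 15
SE = s_d/√n = 6.2/√16 = 1.5500
t = d̄/SE = 2.1/1.5500 = 1.3548
Critical value: t_{0.005,15} = ±2.947
p-value ≈ 0.1955
Decision: fail to reject H₀

Answer: t = 1.3548, fail to reject H₀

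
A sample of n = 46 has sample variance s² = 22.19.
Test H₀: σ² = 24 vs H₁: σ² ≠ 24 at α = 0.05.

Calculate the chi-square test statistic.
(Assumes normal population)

df = n - 1 = 45
χ² = (n-1)s²/σ₀² = 45×22.19/24 = 41.6063
Critical values: χ²_{0.975,45} = 28.366, χ²_{0.025,45} = 65.410
Rejection region: χ² < 28.366 or χ² > 65.410
Decision: fail to reject H₀

Answer: χ² = 41.6063, fail to reject H₀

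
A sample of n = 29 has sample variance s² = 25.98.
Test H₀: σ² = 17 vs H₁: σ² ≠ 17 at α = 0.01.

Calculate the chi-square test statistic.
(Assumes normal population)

df = n - 1 = 28
χ² = (n-1)s²/σ₀² = 28×25.98/17 = 42.7906
Critical values: χ²_{0.995,28} = 12.461, χ²_{0.005,28} = 50.993
Rejection region: χ² < 12.461 or χ² > 50.993
Decision: fail to reject H₀

Answer: χ² = 42.7906, fail to reject H₀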